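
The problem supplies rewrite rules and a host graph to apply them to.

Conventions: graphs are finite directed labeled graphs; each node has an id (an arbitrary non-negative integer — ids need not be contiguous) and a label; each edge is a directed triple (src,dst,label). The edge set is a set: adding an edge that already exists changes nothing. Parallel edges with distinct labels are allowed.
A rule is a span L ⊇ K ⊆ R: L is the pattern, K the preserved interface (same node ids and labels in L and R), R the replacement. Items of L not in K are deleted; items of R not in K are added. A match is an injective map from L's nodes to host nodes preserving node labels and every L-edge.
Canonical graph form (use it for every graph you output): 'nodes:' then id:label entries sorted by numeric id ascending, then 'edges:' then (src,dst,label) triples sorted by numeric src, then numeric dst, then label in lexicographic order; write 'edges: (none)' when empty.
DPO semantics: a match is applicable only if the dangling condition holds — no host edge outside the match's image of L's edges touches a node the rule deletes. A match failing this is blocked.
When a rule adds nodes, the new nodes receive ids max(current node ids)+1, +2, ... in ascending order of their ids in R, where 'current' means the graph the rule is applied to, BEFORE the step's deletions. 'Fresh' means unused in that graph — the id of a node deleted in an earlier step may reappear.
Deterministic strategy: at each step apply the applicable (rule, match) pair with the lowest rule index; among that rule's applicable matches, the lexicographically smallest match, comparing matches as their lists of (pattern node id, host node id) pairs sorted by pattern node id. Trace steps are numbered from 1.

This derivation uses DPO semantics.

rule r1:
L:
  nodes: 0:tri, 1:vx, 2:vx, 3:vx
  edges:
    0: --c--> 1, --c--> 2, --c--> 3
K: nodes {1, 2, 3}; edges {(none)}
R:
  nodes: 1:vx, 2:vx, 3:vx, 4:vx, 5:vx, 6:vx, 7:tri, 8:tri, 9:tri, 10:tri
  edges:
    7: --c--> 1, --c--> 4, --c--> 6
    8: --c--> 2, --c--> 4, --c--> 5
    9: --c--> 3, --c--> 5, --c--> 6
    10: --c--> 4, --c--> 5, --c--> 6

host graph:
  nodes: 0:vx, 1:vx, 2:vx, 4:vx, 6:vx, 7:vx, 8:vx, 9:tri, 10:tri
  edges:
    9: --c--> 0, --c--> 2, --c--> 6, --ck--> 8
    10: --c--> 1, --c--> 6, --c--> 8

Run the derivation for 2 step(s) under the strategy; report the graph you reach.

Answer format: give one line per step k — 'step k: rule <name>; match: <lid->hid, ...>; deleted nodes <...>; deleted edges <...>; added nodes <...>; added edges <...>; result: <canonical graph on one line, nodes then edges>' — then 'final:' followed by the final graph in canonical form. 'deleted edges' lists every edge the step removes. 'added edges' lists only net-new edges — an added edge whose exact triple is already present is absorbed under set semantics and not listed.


step 1: rule r1; match: 0->10, 1->1, 2->6, 3->8; deleted nodes 10; deleted edges (10,1,c); (10,6,c); (10,8,c); added nodes 11, 12, 13, 14, 15, 16, 17; added edges (14,1,c); (14,11,c); (14,13,c); (15,6,c); (15,11,c); (15,12,c); (16,8,c); (16,12,c); (16,13,c); (17,11,c); (17,12,c); (17,13,c); result: nodes: 0:vx, 1:vx, 2:vx, 4:vx, 6:vx, 7:vx, 8:vx, 9:tri, 11:vx, 12:vx, 13:vx, 14:tri, 15:tri, 16:tri, 17:tri edges: (9,0,c); (9,2,c); (9,6,c); (9,8,ck); (14,1,c); (14,11,c); (14,13,c); (15,6,c); (15,11,c); (15,12,c); (16,8,c); (16,12,c); (16,13,c); (17,11,c); (17,12,c); (17,13,c)
step 2: rule r1; match: 0->14, 1->1, 2->11, 3->13; deleted nodes 14; deleted edges (14,1,c); (14,11,c); (14,13,c); added nodes 18, 19, 20, 21, 22, 23, 24; added edges (21,1,c); (21,18,c); (21,20,c); (22,11,c); (22,18,c); (22,19,c); (23,13,c); (23,19,c); (23,20,c); (24,18,c); (24,19,c); (24,20,c); result: nodes: 0:vx, 1:vx, 2:vx, 4:vx, 6:vx, 7:vx, 8:vx, 9:tri, 11:vx, 12:vx, 13:vx, 15:tri, 16:tri, 17:tri, 18:vx, 19:vx, 20:vx, 21:tri, 22:tri, 23:tri, 24:tri edges: (9,0,c); (9,2,c); (9,6,c); (9,8,ck); (15,6,c); (15,11,c); (15,12,c); (16,8,c); (16,12,c); (16,13,c); (17,11,c); (17,12,c); (17,13,c); (21,1,c); (21,18,c); (21,20,c); (22,11,c); (22,18,c); (22,19,c); (23,13,c); (23,19,c); (23,20,c); (24,18,c); (24,19,c); (24,20,c)
final:
nodes: 0:vx, 1:vx, 2:vx, 4:vx, 6:vx, 7:vx, 8:vx, 9:tri, 11:vx, 12:vx, 13:vx, 15:tri, 16:tri, 17:tri, 18:vx, 19:vx, 20:vx, 21:tri, 22:tri, 23:tri, 24:tri
edges: (9,0,c); (9,2,c); (9,6,c); (9,8,ck); (15,6,c); (15,11,c); (15,12,c); (16,8,c); (16,12,c); (16,13,c); (17,11,c); (17,12,c); (17,13,c); (21,1,c); (21,18,c); (21,20,c); (22,11,c); (22,18,c); (22,19,c); (23,13,c); (23,19,c); (23,20,c); (24,18,c); (24,19,c); (24,20,c)


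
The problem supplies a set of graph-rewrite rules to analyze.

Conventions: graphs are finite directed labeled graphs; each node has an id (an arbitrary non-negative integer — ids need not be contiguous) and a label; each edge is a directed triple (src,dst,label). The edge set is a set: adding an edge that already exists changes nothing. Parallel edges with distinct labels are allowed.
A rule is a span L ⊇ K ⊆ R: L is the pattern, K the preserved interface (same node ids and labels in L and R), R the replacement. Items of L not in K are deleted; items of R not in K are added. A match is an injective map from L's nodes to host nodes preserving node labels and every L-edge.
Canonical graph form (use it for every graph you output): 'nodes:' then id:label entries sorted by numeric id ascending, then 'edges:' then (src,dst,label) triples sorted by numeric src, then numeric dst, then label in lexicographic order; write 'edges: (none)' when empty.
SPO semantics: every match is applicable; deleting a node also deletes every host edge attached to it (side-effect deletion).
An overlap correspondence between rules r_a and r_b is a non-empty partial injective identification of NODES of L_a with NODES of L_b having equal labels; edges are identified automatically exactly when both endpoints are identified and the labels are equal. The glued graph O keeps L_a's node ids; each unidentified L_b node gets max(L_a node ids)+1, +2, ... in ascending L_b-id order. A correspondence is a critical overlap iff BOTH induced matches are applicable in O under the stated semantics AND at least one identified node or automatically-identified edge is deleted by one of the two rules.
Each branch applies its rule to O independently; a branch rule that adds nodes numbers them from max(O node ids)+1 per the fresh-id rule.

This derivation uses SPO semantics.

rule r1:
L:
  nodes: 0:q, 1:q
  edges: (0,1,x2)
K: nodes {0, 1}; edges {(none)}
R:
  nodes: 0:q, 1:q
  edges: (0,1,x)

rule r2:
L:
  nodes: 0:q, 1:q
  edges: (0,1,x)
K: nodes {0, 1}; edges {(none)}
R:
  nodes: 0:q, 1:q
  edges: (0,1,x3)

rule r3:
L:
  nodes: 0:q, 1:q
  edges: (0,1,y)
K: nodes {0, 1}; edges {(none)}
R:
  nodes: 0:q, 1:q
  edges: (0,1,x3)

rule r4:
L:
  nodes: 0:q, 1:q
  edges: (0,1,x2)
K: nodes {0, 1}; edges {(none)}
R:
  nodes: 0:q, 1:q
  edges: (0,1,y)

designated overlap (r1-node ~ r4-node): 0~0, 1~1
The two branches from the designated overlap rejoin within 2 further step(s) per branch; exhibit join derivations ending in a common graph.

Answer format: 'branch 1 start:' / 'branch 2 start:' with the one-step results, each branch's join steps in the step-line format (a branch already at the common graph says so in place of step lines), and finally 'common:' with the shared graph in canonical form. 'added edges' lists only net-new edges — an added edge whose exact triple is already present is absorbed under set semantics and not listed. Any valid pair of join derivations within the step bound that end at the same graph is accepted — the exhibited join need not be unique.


branch 1 start:
nodes: 0:q, 1:q
edges: (0,1,x)
branch 2 start:
nodes: 0:q, 1:q
edges: (0,1,y)
branch 1 step 1: rule r2; match: 0->0, 1->1; deleted nodes (none); deleted edges (0,1,x); added nodes (none); added edges (0,1,x3); result: nodes: 0:q, 1:q edges: (0,1,x3)
branch 2 step 1: rule r3; match: 0->0, 1->1; deleted nodes (none); deleted edges (0,1,y); added nodes (none); added edges (0,1,x3); result: nodes: 0:q, 1:q edges: (0,1,x3)
common:
nodes: 0:q, 1:q
edges: (0,1,x3)


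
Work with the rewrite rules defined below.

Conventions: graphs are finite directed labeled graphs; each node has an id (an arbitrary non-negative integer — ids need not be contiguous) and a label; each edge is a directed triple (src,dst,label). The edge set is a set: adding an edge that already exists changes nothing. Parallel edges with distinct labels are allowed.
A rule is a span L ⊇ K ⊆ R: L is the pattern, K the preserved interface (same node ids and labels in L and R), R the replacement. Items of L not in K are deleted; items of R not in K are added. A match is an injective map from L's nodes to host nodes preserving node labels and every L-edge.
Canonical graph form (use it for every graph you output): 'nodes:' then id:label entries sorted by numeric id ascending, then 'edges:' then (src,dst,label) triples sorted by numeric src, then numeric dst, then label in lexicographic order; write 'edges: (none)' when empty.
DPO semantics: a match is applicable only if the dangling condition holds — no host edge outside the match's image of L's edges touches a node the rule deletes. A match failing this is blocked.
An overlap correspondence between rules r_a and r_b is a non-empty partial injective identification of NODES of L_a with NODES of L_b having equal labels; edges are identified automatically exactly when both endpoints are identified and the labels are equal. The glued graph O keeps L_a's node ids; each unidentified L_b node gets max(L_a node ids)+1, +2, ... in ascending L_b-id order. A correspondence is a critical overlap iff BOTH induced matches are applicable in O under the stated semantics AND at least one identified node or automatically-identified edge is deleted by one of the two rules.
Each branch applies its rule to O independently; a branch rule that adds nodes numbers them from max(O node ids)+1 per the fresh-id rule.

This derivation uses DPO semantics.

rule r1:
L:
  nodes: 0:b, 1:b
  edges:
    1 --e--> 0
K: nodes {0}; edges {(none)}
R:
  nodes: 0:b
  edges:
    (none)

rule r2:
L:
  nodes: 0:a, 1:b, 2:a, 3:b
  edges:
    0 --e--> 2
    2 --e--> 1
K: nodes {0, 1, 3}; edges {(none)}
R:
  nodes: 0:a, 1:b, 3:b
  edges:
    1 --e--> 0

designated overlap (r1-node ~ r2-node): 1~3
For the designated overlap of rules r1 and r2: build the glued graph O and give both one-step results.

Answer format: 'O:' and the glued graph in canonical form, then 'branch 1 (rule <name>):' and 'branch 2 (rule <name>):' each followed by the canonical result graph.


O:
nodes: 0:b, 1:b, 2:a, 3:b, 4:a
edges: (1,0,e); (2,4,e); (4,3,e)
branch 1 (rule r1):
nodes: 0:b, 2:a, 3:b, 4:a
edges: (2,4,e); (4,3,e)
branch 2 (rule r2):
nodes: 0:b, 1:b, 2:a, 3:b
edges: (1,0,e); (3,2,e)


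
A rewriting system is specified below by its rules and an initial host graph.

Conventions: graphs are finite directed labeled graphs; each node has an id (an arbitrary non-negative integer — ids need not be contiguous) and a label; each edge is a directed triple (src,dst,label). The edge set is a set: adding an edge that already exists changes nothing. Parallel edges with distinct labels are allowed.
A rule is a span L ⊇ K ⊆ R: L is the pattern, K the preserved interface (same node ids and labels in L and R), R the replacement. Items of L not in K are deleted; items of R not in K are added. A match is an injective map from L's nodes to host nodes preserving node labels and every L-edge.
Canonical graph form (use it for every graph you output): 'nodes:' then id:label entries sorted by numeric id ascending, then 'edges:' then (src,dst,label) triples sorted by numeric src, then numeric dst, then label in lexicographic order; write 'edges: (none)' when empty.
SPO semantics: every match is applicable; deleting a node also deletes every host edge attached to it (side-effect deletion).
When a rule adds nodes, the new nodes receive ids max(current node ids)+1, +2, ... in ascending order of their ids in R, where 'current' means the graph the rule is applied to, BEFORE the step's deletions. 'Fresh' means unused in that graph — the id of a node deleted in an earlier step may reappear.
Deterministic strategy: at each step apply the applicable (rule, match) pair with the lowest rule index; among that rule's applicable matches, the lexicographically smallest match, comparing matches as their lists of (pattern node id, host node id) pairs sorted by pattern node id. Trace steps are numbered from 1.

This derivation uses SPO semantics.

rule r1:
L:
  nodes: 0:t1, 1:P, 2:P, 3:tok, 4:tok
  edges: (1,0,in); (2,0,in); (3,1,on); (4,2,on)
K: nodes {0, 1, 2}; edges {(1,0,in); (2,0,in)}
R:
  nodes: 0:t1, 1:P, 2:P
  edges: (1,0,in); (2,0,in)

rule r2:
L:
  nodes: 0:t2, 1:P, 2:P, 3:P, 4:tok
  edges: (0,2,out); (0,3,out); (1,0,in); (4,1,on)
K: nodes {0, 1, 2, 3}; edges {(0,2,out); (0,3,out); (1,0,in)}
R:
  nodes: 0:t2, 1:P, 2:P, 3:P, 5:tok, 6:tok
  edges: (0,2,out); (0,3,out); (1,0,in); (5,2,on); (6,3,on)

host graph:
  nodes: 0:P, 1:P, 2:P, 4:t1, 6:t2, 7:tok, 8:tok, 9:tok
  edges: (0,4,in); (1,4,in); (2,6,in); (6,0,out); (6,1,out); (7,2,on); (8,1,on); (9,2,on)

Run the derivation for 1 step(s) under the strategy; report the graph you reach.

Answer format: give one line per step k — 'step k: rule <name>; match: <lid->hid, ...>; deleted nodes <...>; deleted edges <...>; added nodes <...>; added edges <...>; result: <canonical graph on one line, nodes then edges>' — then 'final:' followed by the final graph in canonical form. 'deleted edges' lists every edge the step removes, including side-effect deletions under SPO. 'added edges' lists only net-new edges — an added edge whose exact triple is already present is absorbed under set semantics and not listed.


step 1: rule r2; match: 0->6, 1->2, 2->0, 3->1, 4->7; deleted nodes 7; deleted edges (7,2,on); added nodes 10, 11; added edges (10,0,on); (11,1,on); result: nodes: 0:P, 1:P, 2:P, 4:t1, 6:t2, 8:tok, 9:tok, 10:tok, 11:tok edges: (0,4,in); (1,4,in); (2,6,in); (6,0,out); (6,1,out); (8,1,on); (9,2,on); (10,0,on); (11,1,on)
final:
nodes: 0:P, 1:P, 2:P, 4:t1, 6:t2, 8:tok, 9:tok, 10:tok, 11:tok
edges: (0,4,in); (1,4,in); (2,6,in); (6,0,out); (6,1,out); (8,1,on); (9,2,on); (10,0,on); (11,1,on)


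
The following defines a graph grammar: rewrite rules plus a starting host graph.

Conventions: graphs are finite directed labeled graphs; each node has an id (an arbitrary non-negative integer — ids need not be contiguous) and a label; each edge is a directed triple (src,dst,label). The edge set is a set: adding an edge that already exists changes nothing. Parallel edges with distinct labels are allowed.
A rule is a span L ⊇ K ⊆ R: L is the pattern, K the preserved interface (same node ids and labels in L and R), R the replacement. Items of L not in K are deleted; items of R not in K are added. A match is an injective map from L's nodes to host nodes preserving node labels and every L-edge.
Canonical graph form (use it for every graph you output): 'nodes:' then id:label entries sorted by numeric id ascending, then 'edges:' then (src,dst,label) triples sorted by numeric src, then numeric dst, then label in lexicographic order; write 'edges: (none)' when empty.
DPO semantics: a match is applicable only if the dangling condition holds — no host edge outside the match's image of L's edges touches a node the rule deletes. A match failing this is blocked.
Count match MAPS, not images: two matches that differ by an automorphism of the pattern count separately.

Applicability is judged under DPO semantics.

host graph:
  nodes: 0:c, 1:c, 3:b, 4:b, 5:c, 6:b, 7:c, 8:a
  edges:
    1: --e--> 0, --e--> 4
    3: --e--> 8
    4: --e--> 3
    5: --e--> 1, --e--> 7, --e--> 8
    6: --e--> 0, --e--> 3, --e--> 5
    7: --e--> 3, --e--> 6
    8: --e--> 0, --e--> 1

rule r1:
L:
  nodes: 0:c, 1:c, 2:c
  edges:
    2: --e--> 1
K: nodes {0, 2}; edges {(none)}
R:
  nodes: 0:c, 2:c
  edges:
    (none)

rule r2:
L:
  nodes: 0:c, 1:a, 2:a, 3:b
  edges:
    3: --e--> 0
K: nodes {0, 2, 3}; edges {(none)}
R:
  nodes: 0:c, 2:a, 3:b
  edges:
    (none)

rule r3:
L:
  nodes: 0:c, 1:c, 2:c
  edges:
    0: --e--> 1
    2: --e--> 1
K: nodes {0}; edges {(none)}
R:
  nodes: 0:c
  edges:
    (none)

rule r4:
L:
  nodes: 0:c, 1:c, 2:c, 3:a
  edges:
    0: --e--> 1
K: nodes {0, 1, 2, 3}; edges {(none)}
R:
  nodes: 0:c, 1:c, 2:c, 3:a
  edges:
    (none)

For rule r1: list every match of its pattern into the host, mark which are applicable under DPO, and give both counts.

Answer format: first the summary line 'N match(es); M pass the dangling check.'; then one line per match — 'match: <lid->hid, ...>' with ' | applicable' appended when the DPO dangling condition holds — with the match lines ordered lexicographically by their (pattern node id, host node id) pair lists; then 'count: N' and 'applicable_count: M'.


6 match(es); 0 pass the dangling check.
match: 0->0, 1->1, 2->5
match: 0->0, 1->7, 2->5
match: 0->1, 1->7, 2->5
match: 0->5, 1->0, 2->1
match: 0->7, 1->0, 2->1
match: 0->7, 1->1, 2->5
count: 6
applicable_count: 0


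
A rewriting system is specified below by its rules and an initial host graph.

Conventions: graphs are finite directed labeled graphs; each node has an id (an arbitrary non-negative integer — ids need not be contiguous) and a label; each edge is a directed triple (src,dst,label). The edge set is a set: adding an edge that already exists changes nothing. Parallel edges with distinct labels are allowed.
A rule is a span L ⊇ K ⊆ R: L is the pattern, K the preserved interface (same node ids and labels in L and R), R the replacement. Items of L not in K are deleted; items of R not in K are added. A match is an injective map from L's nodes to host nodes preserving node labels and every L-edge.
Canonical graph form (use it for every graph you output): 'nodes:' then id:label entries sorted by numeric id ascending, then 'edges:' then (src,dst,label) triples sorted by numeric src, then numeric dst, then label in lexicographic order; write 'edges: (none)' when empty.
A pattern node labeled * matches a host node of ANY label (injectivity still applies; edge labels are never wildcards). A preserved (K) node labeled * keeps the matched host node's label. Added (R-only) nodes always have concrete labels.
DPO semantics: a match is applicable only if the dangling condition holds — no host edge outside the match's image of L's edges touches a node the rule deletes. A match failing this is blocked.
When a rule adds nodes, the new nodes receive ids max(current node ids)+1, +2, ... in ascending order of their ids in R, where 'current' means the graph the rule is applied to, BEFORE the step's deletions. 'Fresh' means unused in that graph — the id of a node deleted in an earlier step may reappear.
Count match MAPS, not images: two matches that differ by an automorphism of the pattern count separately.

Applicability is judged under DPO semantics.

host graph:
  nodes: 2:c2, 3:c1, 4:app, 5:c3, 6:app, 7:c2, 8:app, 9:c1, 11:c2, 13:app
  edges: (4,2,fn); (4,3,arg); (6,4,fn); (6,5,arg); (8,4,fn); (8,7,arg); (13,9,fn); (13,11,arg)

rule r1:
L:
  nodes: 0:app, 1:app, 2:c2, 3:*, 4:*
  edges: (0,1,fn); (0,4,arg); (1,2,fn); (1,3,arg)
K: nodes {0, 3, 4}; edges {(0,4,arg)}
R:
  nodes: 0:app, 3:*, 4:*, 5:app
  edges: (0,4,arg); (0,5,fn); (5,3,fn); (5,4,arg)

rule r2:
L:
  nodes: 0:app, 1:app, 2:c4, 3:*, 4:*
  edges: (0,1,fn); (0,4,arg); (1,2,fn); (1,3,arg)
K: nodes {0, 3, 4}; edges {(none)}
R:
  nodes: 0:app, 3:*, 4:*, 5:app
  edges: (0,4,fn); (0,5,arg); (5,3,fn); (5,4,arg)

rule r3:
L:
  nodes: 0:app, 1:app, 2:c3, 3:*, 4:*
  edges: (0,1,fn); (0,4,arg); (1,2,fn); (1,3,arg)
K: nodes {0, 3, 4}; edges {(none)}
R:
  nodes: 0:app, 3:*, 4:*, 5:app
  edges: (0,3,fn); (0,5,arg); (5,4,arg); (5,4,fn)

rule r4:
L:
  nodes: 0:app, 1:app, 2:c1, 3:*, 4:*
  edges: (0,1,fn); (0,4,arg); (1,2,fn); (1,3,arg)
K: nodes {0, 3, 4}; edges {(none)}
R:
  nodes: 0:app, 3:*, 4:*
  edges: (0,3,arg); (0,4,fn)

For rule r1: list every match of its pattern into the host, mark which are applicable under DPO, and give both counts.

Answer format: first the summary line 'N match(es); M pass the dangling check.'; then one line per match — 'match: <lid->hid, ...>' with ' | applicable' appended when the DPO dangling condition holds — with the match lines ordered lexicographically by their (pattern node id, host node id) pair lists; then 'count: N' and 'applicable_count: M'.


2 match(es); 0 pass the dangling check.
match: 0->6, 1->4, 2->2, 3->3, 4->5
match: 0->8, 1->4, 2->2, 3->3, 4->7
count: 2
applicable_count: 0


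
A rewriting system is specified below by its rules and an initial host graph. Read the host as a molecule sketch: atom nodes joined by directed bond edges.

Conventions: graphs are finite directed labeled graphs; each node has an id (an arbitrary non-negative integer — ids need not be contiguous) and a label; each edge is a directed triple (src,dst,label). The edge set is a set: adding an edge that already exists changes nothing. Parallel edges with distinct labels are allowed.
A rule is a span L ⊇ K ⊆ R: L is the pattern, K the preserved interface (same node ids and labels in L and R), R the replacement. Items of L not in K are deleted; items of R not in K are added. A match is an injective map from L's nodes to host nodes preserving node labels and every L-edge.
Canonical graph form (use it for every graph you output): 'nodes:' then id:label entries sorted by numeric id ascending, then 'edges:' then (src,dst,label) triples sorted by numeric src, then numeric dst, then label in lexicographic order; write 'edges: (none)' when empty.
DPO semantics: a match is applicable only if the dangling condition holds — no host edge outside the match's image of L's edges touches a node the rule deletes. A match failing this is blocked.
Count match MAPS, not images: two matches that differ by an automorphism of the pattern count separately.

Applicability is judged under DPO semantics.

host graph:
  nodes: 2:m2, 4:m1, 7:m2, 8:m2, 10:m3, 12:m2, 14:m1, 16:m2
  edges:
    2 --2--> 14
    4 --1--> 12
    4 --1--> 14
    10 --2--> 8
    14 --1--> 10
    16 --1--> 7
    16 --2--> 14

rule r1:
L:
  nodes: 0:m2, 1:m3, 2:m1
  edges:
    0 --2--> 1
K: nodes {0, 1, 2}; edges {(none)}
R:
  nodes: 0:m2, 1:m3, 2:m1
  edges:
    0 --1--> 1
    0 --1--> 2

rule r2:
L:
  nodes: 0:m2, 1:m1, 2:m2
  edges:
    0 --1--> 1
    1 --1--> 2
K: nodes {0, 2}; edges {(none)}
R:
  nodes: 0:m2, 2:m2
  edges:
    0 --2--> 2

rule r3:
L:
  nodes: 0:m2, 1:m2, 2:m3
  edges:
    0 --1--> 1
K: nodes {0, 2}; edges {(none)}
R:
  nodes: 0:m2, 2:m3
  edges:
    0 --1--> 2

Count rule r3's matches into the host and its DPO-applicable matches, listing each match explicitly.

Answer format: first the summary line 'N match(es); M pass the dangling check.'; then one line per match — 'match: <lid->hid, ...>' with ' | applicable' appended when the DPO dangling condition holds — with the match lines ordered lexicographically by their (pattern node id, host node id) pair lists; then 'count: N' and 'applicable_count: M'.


1 match(es); 1 pass the dangling check.
match: 0->16, 1->7, 2->10 | applicable
count: 1
applicable_count: 1


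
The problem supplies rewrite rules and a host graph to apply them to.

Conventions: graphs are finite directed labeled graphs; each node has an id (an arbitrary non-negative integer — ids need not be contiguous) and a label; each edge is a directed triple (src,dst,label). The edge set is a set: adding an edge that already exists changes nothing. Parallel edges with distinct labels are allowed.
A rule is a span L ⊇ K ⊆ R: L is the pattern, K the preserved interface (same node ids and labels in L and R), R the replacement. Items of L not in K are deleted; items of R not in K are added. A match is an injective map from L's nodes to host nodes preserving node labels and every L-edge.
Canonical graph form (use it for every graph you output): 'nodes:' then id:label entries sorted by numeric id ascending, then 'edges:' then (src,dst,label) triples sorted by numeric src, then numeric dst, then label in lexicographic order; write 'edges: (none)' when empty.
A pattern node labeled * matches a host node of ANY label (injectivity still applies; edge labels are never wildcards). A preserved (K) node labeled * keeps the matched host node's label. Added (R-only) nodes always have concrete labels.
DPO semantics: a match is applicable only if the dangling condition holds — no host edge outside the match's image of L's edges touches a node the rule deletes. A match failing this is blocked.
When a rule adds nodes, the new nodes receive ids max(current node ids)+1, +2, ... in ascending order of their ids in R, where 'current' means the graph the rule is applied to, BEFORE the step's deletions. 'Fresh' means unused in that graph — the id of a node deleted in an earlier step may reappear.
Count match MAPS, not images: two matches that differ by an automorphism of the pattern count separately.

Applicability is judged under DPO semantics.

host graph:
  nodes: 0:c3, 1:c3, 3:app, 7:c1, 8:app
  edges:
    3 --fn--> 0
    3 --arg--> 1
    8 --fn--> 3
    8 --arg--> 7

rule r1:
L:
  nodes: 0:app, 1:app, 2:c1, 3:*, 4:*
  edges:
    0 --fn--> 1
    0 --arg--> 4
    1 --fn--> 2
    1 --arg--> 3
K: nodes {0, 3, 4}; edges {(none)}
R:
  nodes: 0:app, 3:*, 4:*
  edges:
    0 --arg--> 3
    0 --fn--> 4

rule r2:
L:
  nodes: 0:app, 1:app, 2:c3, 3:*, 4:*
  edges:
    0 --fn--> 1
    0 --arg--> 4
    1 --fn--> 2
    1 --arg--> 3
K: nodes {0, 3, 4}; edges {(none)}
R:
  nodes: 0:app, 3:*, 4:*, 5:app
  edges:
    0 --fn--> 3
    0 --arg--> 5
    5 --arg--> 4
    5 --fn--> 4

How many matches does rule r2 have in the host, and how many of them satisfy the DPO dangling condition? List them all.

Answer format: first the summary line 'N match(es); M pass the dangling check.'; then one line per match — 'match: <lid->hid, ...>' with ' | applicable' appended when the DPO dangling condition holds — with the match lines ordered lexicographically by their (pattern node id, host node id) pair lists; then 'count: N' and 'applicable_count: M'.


1 match(es); 1 pass the dangling check.
match: 0->8, 1->3, 2->0, 3->1, 4->7 | applicable
count: 1
applicable_count: 1


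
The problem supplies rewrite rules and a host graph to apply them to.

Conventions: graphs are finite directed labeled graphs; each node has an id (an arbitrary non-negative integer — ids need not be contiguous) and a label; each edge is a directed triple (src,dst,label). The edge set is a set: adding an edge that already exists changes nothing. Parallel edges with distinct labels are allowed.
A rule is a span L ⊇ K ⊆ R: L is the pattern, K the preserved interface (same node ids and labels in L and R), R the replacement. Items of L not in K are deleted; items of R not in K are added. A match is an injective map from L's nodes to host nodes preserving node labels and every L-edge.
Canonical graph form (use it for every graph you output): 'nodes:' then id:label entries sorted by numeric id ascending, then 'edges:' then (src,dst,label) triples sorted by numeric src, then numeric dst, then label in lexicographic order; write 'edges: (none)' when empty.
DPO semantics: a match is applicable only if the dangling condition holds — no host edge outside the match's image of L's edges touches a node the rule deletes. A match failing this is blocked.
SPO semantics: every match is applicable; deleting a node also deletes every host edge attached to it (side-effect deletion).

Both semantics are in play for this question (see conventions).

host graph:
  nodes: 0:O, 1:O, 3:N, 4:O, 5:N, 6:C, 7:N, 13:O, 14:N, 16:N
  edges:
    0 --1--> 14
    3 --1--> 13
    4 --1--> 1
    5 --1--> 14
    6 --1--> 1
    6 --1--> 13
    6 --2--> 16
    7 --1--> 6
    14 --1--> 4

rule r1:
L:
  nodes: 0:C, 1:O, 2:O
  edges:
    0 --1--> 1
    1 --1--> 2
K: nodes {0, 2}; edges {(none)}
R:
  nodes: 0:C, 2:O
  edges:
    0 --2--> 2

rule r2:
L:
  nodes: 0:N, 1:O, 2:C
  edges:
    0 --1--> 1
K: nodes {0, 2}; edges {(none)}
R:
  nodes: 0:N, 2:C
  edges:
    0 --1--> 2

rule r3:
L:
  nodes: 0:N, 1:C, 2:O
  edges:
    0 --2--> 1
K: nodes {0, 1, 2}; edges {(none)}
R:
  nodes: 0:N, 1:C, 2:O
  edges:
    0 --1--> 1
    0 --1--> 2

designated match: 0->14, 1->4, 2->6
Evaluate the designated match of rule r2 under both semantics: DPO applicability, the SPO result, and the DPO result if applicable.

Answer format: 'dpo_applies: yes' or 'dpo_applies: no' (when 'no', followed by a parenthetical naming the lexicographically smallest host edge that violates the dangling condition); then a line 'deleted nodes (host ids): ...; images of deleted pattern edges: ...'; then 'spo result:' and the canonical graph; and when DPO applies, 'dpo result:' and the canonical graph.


dpo_applies: no
(the rule deletes node 4, which keeps host edge (4,1,1) outside the match image — the dangling condition fails, DPO blocks; SPO proceeds and side-deletes such edges)
deleted nodes (host ids): 4; images of deleted pattern edges: (14,4,1)
spo result:
nodes: 0:O, 1:O, 3:N, 5:N, 6:C, 7:N, 13:O, 14:N, 16:N
edges: (0,14,1); (3,13,1); (5,14,1); (6,1,1); (6,13,1); (6,16,2); (7,6,1); (14,6,1)


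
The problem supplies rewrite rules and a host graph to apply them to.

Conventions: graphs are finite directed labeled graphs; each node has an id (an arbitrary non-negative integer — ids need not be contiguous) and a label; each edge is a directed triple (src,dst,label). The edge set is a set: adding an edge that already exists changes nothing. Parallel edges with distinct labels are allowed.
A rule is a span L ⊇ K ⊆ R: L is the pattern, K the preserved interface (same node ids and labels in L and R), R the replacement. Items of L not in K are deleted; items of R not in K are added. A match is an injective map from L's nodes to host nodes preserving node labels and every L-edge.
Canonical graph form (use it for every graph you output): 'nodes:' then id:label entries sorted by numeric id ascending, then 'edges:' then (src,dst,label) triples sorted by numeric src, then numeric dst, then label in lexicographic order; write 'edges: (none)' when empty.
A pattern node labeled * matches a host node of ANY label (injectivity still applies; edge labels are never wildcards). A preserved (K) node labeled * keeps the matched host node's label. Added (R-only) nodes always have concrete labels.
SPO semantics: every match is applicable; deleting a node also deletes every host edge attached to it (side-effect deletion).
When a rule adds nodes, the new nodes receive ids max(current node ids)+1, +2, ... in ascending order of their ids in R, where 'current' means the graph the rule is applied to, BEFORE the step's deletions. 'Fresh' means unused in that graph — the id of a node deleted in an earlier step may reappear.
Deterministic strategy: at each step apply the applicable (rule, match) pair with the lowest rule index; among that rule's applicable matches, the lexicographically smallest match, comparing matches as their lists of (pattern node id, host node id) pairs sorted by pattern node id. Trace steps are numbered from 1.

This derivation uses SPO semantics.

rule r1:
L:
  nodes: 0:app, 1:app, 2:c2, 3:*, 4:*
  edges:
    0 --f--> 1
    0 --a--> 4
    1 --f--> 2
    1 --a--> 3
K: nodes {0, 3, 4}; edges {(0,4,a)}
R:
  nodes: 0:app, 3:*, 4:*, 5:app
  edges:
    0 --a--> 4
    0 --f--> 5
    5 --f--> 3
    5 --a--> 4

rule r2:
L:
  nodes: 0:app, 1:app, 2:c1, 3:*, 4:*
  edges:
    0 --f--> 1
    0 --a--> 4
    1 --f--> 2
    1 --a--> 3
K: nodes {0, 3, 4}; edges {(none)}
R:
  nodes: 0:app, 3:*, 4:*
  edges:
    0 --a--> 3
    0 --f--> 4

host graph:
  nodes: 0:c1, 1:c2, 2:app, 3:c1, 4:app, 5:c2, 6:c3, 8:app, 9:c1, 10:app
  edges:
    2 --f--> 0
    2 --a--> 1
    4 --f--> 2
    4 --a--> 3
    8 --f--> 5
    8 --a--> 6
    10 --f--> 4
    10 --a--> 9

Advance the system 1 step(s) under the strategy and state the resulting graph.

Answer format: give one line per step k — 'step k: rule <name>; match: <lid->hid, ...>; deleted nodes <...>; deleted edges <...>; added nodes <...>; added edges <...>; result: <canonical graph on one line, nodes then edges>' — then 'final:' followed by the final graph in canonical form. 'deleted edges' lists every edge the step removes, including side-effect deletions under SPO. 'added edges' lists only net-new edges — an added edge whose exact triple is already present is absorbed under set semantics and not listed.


step 1: rule r2; match: 0->4, 1->2, 2->0, 3->1, 4->3; deleted nodes 0, 2; deleted edges (2,0,f); (2,1,a); (4,2,f); (4,3,a); added nodes (none); added edges (4,1,a); (4,3,f); result: nodes: 1:c2, 3:c1, 4:app, 5:c2, 6:c3, 8:app, 9:c1, 10:app edges: (4,1,a); (4,3,f); (8,5,f); (8,6,a); (10,4,f); (10,9,a)
final:
nodes: 1:c2, 3:c1, 4:app, 5:c2, 6:c3, 8:app, 9:c1, 10:app
edges: (4,1,a); (4,3,f); (8,5,f); (8,6,a); (10,4,f); (10,9,a)


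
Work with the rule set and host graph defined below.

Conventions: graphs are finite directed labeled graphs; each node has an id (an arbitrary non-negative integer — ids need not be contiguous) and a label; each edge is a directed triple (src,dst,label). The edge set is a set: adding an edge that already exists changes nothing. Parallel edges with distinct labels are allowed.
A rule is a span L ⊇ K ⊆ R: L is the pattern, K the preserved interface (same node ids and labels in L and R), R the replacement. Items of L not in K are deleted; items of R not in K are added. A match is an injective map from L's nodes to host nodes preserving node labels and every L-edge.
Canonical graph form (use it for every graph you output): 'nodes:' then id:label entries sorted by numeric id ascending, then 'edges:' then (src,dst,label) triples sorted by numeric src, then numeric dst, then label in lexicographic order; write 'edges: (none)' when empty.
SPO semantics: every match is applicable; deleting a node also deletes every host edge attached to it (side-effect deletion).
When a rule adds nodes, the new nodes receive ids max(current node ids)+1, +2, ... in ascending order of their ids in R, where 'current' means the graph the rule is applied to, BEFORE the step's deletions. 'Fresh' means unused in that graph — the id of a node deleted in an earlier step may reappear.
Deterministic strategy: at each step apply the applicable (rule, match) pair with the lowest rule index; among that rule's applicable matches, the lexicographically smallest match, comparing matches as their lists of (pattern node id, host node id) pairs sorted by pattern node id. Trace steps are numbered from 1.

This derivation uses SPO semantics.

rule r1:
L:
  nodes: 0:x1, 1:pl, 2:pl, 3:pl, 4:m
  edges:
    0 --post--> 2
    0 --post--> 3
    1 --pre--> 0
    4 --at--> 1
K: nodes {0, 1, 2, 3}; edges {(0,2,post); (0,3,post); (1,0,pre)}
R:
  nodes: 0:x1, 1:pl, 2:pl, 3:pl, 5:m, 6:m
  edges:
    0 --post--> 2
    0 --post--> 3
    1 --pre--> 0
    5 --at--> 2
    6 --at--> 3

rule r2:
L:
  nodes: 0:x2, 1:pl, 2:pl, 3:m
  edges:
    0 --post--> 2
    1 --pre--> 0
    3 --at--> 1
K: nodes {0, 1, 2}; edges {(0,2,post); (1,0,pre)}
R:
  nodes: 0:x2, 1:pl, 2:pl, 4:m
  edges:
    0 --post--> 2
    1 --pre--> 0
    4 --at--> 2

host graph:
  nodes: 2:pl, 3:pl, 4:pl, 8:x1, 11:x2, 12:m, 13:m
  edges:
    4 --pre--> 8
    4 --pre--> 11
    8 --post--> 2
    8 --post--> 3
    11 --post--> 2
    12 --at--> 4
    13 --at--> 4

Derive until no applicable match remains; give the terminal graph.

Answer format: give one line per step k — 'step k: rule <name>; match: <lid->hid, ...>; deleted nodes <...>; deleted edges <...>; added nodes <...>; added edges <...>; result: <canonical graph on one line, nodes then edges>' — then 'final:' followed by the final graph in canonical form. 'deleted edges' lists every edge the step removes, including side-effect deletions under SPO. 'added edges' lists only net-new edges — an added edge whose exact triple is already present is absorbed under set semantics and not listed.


step 1: rule r1; match: 0->8, 1->4, 2->2, 3->3, 4->12; deleted nodes 12; deleted edges (12,4,at); added nodes 14, 15; added edges (14,2,at); (15,3,at); result: nodes: 2:pl, 3:pl, 4:pl, 8:x1, 11:x2, 13:m, 14:m, 15:m edges: (4,8,pre); (4,11,pre); (8,2,post); (8,3,post); (11,2,post); (13,4,at); (14,2,at); (15,3,at)
step 2: rule r1; match: 0->8, 1->4, 2->2, 3->3, 4->13; deleted nodes 13; deleted edges (13,4,at); added nodes 16, 17; added edges (16,2,at); (17,3,at); result: nodes: 2:pl, 3:pl, 4:pl, 8:x1, 11:x2, 14:m, 15:m, 16:m, 17:m edges: (4,8,pre); (4,11,pre); (8,2,post); (8,3,post); (11,2,post); (14,2,at); (15,3,at); (16,2,at); (17,3,at)
final:
nodes: 2:pl, 3:pl, 4:pl, 8:x1, 11:x2, 14:m, 15:m, 16:m, 17:m
edges: (4,8,pre); (4,11,pre); (8,2,post); (8,3,post); (11,2,post); (14,2,at); (15,3,at); (16,2,at); (17,3,at)


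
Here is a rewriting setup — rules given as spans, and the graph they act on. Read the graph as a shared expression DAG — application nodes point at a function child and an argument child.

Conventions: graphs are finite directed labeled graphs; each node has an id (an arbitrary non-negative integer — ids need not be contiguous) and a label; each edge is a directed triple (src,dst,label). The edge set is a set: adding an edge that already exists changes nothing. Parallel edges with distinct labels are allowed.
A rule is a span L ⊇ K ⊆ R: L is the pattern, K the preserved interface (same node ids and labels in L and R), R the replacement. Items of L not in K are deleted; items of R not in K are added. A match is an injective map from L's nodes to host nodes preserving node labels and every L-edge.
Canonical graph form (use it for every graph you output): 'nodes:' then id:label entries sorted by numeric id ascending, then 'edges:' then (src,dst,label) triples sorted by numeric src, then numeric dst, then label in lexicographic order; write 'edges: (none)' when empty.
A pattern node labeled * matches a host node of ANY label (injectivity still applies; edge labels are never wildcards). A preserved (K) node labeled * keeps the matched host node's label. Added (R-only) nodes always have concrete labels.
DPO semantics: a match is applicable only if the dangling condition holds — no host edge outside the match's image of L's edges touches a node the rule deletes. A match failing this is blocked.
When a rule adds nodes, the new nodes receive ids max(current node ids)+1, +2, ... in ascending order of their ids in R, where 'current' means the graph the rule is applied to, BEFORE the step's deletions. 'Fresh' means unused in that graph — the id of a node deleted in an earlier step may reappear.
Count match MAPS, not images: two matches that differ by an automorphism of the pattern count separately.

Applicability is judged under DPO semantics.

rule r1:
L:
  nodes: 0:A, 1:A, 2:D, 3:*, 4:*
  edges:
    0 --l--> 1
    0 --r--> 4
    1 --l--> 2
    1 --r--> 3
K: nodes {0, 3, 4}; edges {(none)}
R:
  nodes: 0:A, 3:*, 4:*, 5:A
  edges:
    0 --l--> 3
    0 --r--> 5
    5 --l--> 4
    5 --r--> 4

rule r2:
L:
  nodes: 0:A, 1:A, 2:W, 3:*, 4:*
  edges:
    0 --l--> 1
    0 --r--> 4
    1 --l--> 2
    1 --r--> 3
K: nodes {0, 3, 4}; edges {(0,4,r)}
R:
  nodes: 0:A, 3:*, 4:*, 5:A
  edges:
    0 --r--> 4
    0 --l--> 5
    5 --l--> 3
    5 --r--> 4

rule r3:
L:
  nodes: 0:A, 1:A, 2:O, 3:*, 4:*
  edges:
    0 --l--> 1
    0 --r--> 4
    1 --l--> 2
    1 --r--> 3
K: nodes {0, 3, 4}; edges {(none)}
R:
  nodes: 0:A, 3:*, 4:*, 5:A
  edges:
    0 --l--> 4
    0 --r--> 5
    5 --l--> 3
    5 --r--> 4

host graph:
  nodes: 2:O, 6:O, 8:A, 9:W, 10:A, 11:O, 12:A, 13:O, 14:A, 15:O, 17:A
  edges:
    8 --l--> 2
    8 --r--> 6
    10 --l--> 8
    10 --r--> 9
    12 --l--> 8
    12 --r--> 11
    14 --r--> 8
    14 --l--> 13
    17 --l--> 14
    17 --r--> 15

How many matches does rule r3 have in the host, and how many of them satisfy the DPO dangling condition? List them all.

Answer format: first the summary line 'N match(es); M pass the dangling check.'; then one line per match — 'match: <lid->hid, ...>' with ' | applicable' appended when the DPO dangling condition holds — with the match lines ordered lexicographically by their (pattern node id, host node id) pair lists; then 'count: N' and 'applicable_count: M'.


3 match(es); 1 pass the dangling check.
match: 0->10, 1->8, 2->2, 3->6, 4->9
match: 0->12, 1->8, 2->2, 3->6, 4->11
match: 0->17, 1->14, 2->13, 3->8, 4->15 | applicable
count: 3
applicable_count: 1
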